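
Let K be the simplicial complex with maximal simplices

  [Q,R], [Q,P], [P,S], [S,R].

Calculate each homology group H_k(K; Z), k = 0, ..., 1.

H_0 ≅ Z,  H_1 ≅ Z.

Take the total order P < Q < R < S on the vertex set. Then K (dimension 1) consists of the simplices:

  0-simplices (4): P, Q, R, S
  1-simplices (4): PQ, PS, QR, RS

Hence C_0 ≅ Z^4, C_1 ≅ Z^4.

Boundary ∂_1: C_1 → C_0 maps an edge to its endpoints' difference, ∂[p,q] = q − p. For instance
  ∂QR = R − Q.
The 4×4 boundary matrix has rank 3 and Smith normal form diag(1,1,1).

From H_k ≅ ker(∂_k) / im(∂_{k+1}) we obtain:

  H_0: rank C_0 − rank ∂_1 = 4 − 3 = 1, and the invariant factors of ∂_1 are all 1, so H_0 = Z.
  H_1: rank ker ∂_1 − rank ∂_2 = (4 − 3) − 0 = 1, and there is no ∂_2, so H_1 = Z.

As a check, the Euler characteristic is 4 − 4 = 0, which agrees with 1 − 1 = 0.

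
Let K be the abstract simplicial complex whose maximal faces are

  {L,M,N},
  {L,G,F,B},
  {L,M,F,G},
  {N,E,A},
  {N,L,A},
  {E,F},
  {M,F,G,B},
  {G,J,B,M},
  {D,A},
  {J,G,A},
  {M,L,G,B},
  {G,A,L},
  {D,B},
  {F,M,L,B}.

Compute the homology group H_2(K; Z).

H_2 = 0.

We work with the vertex ordering A < B < D < E < F < G < J < L < M < N. The simplices of K, each written with vertices in increasing order, are:

  0-simplices (10): A, B, D, E, F, G, J, L, M, N
  1-simplices (24): AD, AE, AG, AJ, AL, AN, BD, BF, BG, BJ, BL, BM, EF, EN, FG, FL, FM, GJ, GL, GM, JM, LM, LN, MN
  2-simplices (18): AEN, AGJ, AGL, ALN, BFG, BFL, BFM, BGJ, BGL, BGM, BJM, BLM, FGL, FGM, FLM, GJM, GLM, LMN
  3-simplices (6): BFGL, BFGM, BFLM, BGJM, BGLM, FGLM

so the chain groups are C_0 ≅ Z^10, C_1 ≅ Z^24, C_2 ≅ Z^18, C_3 ≅ Z^6.

The boundary map ∂_1: C_1 → C_0 maps an edge to its endpoints' difference, ∂[p,q] = q − p. For instance
  ∂LN = N − L.
The resulting 10×24 matrix has rank 9, and its Smith normal form has invariant factors (1,1,1,1,1,1,1,1,1).

∂_2: C_2 → C_1 maps a triangle to the signed sum of its edges. For instance
  ∂BFM = FM − BM + BF,
  ∂BLM = LM − BM + BL.
This gives a 24×18 integer matrix of rank 13; reducing to Smith normal form yields diagonal entries (1,1,1,1,1,1,1,1,1,1,1,1,1).

The boundary map ∂_3: C_3 → C_2 sends each 3-simplex σ to the alternating sum Σ_i (−1)^i (σ with its i-th vertex removed). For instance
  ∂BFGM = FGM − BGM + BFM − BFG,
  ∂BFLM = FLM − BLM + BFM − BFL.
As a 18×6 matrix over Z this has rank 5, with invariant factors (1,1,1,1,1).

Computing H_k = (kernel of ∂_k) / (image of ∂_{k+1}):

  H_2: rank ker ∂_2 − rank ∂_3 = (18 − 13) − 5 = 0, and the invariant factors of ∂_3 are all 1, so H_2 = 0.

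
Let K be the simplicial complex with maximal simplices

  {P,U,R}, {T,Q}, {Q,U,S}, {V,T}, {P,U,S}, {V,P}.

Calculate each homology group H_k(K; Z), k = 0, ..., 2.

Order the vertices as P < Q < R < S < T < U < V. Listing each simplex with vertices in this order, K has dimension 2 with simplices:

  0-simplices (7): P, Q, R, S, T, U, V
  1-simplices (10): PR, PS, PU, PV, QS, QT, QU, RU, SU, TV
  2-simplices (3): PRU, PSU, QSU

Hence C_0 ≅ Z^7, C_1 ≅ Z^10, C_2 ≅ Z^3.

∂_1: C_1 → C_0 maps an edge to its endpoints' difference, ∂[p,q] = q − p.
As a 7×10 matrix over Z this has rank 6, with invariant factors (1,1,1,1,1,1).

Boundary ∂_2: C_2 → C_1 sends each 2-simplex [p,q,r] to [q,r] − [p,r] + [p,q]. For instance
  ∂QSU = SU − QU + QS,
  ∂PSU = SU − PU + PS.
The 10×3 boundary matrix has rank 3 and Smith normal form diag(1,1,1).

From H_k ≅ ker(∂_k) / im(∂_{k+1}) we obtain:

  H_0: rank C_0 − rank ∂_1 = 7 − 6 = 1, and the invariant factors of ∂_1 are all 1, so H_0 ≅ Z.
  H_1: rank ker ∂_1 − rank ∂_2 = (10 − 6) − 3 = 1, and the invariant factors of ∂_2 are all 1, so H_1 ≅ Z.
  H_2: rank ker ∂_2 − rank ∂_3 = (3 − 3) − 0 = 0, and there is no ∂_3, so H_2 ≅ 0.

H_0 ≅ Z,  H_1 ≅ Z,  H_2 = 0.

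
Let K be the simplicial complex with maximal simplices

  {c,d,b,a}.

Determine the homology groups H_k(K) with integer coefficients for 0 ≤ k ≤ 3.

H_0 ≅ Z,  H_1 = 0,  H_2 = 0,  H_3 = 0.

Fix the vertex order a < b < c < d and write every simplex with vertices in increasing order. Then dim K = 3 and the simplices of K are:

  0-simplices (4): a, b, c, d
  1-simplices (6): ab, ac, ad, bc, bd, cd
  2-simplices (4): abc, abd, acd, bcd
  3-simplices (1): abcd

giving chain groups C_0 ≅ Z^4, C_1 ≅ Z^6, C_2 ≅ Z^4, C_3 ≅ Z^1.

∂_1: C_1 → C_0 is given by ∂[p,q] = [q] − [p].
This gives a 4×6 integer matrix of rank 3; reducing to Smith normal form yields diagonal entries (1,1,1).

Boundary ∂_2: C_2 → C_1 sends each 2-simplex [p,q,r] to [q,r] − [p,r] + [p,q]. For instance
  ∂abd = bd − ad + ab,
  ∂abc = bc − ac + ab.
This gives a 6×4 integer matrix of rank 3; reducing to Smith normal form yields diagonal entries (1,1,1).

The boundary map ∂_3: C_3 → C_2 sends each 3-simplex σ to the alternating sum Σ_i (−1)^i (σ with its i-th vertex removed). For instance
  ∂abcd = bcd − acd + abd − abc.
The 4×1 boundary matrix has rank 1 and Smith normal form diag(1).

From H_k ≅ ker(∂_k) / im(∂_{k+1}) we obtain:

  H_0: rank C_0 − rank ∂_1 = 4 − 3 = 1, and the invariant factors of ∂_1 are all 1, so H_0 ≅ Z.
  H_1: rank ker ∂_1 − rank ∂_2 = (6 − 3) − 3 = 0, and the invariant factors of ∂_2 are all 1, so H_1 ≅ 0.
  H_2: rank ker ∂_2 − rank ∂_3 = (4 − 3) − 1 = 0, and the invariant factors of ∂_3 are all 1, so H_2 ≅ 0.
  H_3: rank ker ∂_3 − rank ∂_4 = (1 − 1) − 0 = 0, and there is no ∂_4, so H_3 ≅ 0.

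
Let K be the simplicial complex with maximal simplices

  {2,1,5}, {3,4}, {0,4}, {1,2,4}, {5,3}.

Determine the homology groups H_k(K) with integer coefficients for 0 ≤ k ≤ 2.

H_0 ≅ Z,  H_1 ≅ Z,  H_2 = 0.

K has 6 vertices, 8 edges, 2 triangles.
rank ∂_0 = 0, rank ∂_1 = 5 ⇒ b_0 = 6 − 0 − 5 = 1; all invariant factors of ∂_1 are 1 so no torsion. So H_0 = Z.
rank ∂_1 = 5, rank ∂_2 = 2 ⇒ b_1 = 8 − 5 − 2 = 1; all invariant factors of ∂_2 are 1 so no torsion. So H_1 = Z.
rank ∂_2 = 2, rank ∂_3 = 0 ⇒ b_2 = 2 − 2 − 0 = 0. So H_2 = 0.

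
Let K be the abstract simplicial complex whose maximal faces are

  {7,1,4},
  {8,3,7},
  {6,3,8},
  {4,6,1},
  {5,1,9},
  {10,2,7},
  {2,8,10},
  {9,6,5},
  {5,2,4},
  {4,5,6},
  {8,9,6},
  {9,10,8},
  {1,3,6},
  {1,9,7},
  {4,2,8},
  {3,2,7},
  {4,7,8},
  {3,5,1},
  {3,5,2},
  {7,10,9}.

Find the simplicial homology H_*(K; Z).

H_0 ≅ Z,  H_1 ≅ Z ⊕ Z/2,  H_2 = 0.

K has 10 vertices, 30 edges, 20 triangles.
rank ∂_0 = 0, rank ∂_1 = 9 ⇒ b_0 = 10 − 0 − 9 = 1; all invariant factors of ∂_1 are 1 so no torsion. So H_0 = Z.
rank ∂_1 = 9, rank ∂_2 = 20 ⇒ b_1 = 30 − 9 − 20 = 1; ∂_2 has invariant factor(s) [2] giving torsion. So H_1 = Z ⊕ Z/2.
rank ∂_2 = 20, rank ∂_3 = 0 ⇒ b_2 = 20 − 20 − 0 = 0. So H_2 = 0.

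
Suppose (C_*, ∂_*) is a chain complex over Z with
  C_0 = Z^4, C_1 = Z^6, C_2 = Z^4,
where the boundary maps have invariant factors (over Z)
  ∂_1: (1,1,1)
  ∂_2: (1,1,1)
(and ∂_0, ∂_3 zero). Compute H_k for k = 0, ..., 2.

H_0 = Z,  H_1 = 0,  H_2 = Z.

H_0: b_0 = 4 − 0 − 3 = 1; torsion from ∂_1 factors > 1: none. So H_0 = Z.
H_1: b_1 = 6 − 3 − 3 = 0; torsion from ∂_2 factors > 1: none. So H_1 = 0.
H_2: b_2 = 4 − 3 − 0 = 1; torsion from ∂_3 factors > 1: none. So H_2 = Z.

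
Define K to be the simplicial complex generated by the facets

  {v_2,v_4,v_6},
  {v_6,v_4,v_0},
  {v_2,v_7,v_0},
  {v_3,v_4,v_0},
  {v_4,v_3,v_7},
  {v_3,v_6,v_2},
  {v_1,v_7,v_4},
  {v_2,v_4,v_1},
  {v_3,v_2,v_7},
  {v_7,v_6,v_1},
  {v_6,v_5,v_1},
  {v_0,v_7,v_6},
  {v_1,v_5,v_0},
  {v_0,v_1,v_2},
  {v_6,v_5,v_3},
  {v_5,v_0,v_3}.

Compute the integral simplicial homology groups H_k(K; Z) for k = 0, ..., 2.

H_0 = Z,  H_1 = Z^2,  H_2 = Z.

We work with the vertex ordering v_0 < v_1 < v_2 < v_3 < v_4 < v_5 < v_6 < v_7. The simplices of K, each written with vertices in increasing order, are:

  0-simplices (8): [v_0], [v_1], [v_2], [v_3], [v_4], [v_5], [v_6], [v_7]
  1-simplices (24): (24 of them)
  2-simplices (16): (16 of them)

so the chain groups are C_0 ≅ Z^8, C_1 ≅ Z^24, C_2 ≅ Z^16.

∂_1: C_1 → C_0 sends each edge [p,q] (with p < q) to q − p. For instance
  ∂[v_6,v_7] = [v_7] − [v_6].
This gives a 8×24 integer matrix of rank 7; reducing to Smith normal form yields diagonal entries (1,1,1,1,1,1,1).

∂_2: C_2 → C_1 sends each 2-simplex [p,q,r] to [q,r] − [p,r] + [p,q]. For instance
  ∂[v_1,v_6,v_7] = [v_6,v_7] − [v_1,v_7] + [v_1,v_6],
  ∂[v_1,v_4,v_7] = [v_4,v_7] − [v_1,v_7] + [v_1,v_4].
The 24×16 boundary matrix has rank 15 and Smith normal form diag(1,1,1,1,1,1,1,1,1,1,1,1,1,1,1).

From H_k ≅ ker(∂_k) / im(∂_{k+1}) we obtain:

  H_0: rank C_0 − rank ∂_1 = 8 − 7 = 1, and the invariant factors of ∂_1 are all 1, so H_0 ≅ Z.
  H_1: rank ker ∂_1 − rank ∂_2 = (24 − 7) − 15 = 2, and the invariant factors of ∂_2 are all 1, so H_1 ≅ Z^2.
  H_2: rank ker ∂_2 − rank ∂_3 = (16 − 15) − 0 = 1, and there is no ∂_3, so H_2 ≅ Z.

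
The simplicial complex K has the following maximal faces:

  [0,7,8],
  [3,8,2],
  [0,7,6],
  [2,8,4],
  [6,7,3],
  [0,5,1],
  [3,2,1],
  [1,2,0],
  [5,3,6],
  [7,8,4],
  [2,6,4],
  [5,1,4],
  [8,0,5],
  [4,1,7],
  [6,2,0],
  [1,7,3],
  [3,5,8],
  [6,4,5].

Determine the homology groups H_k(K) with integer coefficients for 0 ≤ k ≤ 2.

H_0 = Z,  H_1 = Z^2,  H_2 = Z.

Take the total order 0 < 1 < 2 < 3 < 4 < 5 < 6 < 7 < 8 on the vertex set. Then K (dimension 2) consists of the simplices:

  0-simplices (9): [0], [1], [2], [3], [4], [5], [6], [7], [8]
  1-simplices (27): (27 of them)
  2-simplices (18): [0,1,2], [0,1,5], [0,2,6], [0,5,8], [0,6,7], [0,7,8], [1,2,3], [1,3,7], [1,4,5], [1,4,7], [2,3,8], [2,4,6], [2,4,8], [3,5,6], [3,5,8], [3,6,7], [4,5,6], [4,7,8]

so the chain groups are C_0 ≅ Z^9, C_1 ≅ Z^27, C_2 ≅ Z^18.

The boundary map ∂_1: C_1 → C_0 sends each edge [p,q] (with p < q) to q − p. For instance
  ∂[1,4] = [4] − [1].
The 9×27 boundary matrix has rank 8 and Smith normal form diag(1,1,1,1,1,1,1,1).

∂_2: C_2 → C_1 sends each 2-simplex [p,q,r] to [q,r] − [p,r] + [p,q]. For instance
  ∂[0,2,6] = [2,6] − [0,6] + [0,2],
  ∂[2,3,8] = [3,8] − [2,8] + [2,3].
As a 27×18 matrix over Z this has rank 17, with invariant factors (1,1,1,1,1,1,1,1,1,1,1,1,1,1,1,1,1).

Reading off H_k = ker ∂_k / im ∂_{k+1}:

  H_0: rank C_0 − rank ∂_1 = 9 − 8 = 1, and the invariant factors of ∂_1 are all 1, so H_0 = Z.
  H_1: rank ker ∂_1 − rank ∂_2 = (27 − 8) − 17 = 2, and the invariant factors of ∂_2 are all 1, so H_1 = Z^2.
  H_2: rank ker ∂_2 − rank ∂_3 = (18 − 17) − 0 = 1, and there is no ∂_3, so H_2 = Z.

(K is a triangulation of the torus T^2.)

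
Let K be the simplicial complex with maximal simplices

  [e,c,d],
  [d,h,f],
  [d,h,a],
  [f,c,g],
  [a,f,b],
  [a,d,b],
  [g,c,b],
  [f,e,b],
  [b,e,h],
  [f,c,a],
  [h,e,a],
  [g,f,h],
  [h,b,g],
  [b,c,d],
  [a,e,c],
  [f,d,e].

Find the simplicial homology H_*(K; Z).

K has 8 vertices, 24 edges, 16 triangles.
rank ∂_0 = 0, rank ∂_1 = 7 ⇒ b_0 = 8 − 0 − 7 = 1; all invariant factors of ∂_1 are 1 so no torsion. So H_0 = Z.
rank ∂_1 = 7, rank ∂_2 = 15 ⇒ b_1 = 24 − 7 − 15 = 2; all invariant factors of ∂_2 are 1 so no torsion. So H_1 = Z^2.
rank ∂_2 = 15, rank ∂_3 = 0 ⇒ b_2 = 16 − 15 − 0 = 1. So H_2 = Z.

H_0 ≅ Z,  H_1 ≅ Z^2,  H_2 ≅ Z.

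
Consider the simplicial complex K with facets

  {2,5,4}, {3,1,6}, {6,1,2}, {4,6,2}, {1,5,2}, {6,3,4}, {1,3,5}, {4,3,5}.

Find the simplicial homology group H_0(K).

H_0 ≅ Z.

We work with the vertex ordering 1 < 2 < 3 < 4 < 5 < 6. The simplices of K, each written with vertices in increasing order, are:

  0-simplices (6): [1], [2], [3], [4], [5], [6]
  1-simplices (12): [1,2], [1,3], [1,5], [1,6], [2,4], [2,5], [2,6], [3,4], [3,5], [3,6], [4,5], [4,6]
  2-simplices (8): [1,2,5], [1,2,6], [1,3,5], [1,3,6], [2,4,5], [2,4,6], [3,4,5], [3,4,6]

so the chain groups are C_0 ≅ Z^6, C_1 ≅ Z^12, C_2 ≅ Z^8.

∂_1: C_1 → C_0 is given by ∂[p,q] = [q] − [p]. For instance
  ∂[3,6] = [6] − [3].
The resulting 6×12 matrix has rank 5, and its Smith normal form has invariant factors (1,1,1,1,1).

The boundary map ∂_2: C_2 → C_1 acts by ∂[p,q,r] = [q,r] − [p,r] + [p,q]. For instance
  ∂[2,4,6] = [4,6] − [2,6] + [2,4],
  ∂[3,4,6] = [4,6] − [3,6] + [3,4].
The 12×8 boundary matrix has rank 7 and Smith normal form diag(1,1,1,1,1,1,1).

From H_k ≅ ker(∂_k) / im(∂_{k+1}) we obtain:

  H_0: rank C_0 − rank ∂_1 = 6 − 5 = 1, and the invariant factors of ∂_1 are all 1, so H_0 ≅ Z.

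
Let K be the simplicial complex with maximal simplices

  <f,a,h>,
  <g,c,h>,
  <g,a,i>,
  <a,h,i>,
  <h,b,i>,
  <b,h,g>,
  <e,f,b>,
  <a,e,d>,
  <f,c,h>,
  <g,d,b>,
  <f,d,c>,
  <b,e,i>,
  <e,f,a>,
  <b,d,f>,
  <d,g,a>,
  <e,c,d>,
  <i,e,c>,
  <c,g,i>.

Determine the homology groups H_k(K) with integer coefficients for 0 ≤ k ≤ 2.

K has 9 vertices, 27 edges, 18 triangles.
rank ∂_0 = 0, rank ∂_1 = 8 ⇒ b_0 = 9 − 0 − 8 = 1; all invariant factors of ∂_1 are 1 so no torsion. So H_0 = Z.
rank ∂_1 = 8, rank ∂_2 = 18 ⇒ b_1 = 27 − 8 − 18 = 1; ∂_2 has invariant factor(s) [2] giving torsion. So H_1 = Z ⊕ Z/2.
rank ∂_2 = 18, rank ∂_3 = 0 ⇒ b_2 = 18 − 18 − 0 = 0. So H_2 = 0.

H_0 = Z,  H_1 = Z ⊕ Z/2,  H_2 = 0.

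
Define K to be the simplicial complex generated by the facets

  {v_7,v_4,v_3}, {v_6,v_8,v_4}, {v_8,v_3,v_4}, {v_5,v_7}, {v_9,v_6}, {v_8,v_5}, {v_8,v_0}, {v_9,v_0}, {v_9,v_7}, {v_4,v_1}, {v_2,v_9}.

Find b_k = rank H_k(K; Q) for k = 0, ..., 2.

b_0 = 1, b_1 = 3, b_2 = 0.

Fix the vertex order v_0 < v_1 < v_2 < v_3 < v_4 < v_5 < v_6 < v_7 < v_8 < v_9 and write every simplex with vertices in increasing order. Then dim K = 2 and the simplices of K are:

  0-simplices (10): [v_0], [v_1], [v_2], [v_3], [v_4], [v_5], [v_6], [v_7], [v_8], [v_9]
  1-simplices (15): (15 of them)
  2-simplices (3): [v_3,v_4,v_7], [v_3,v_4,v_8], [v_4,v_6,v_8]

giving chain groups C_0 ≅ Z^10, C_1 ≅ Z^15, C_2 ≅ Z^3.

∂_1: C_1 → C_0 sends each edge [p,q] (with p < q) to q − p. For instance
  ∂[v_5,v_8] = [v_8] − [v_5].
As a 10×15 matrix over Z this has rank 9, with invariant factors (1,1,1,1,1,1,1,1,1).

Boundary ∂_2: C_2 → C_1 maps a triangle to the signed sum of its edges. For instance
  ∂[v_3,v_4,v_8] = [v_4,v_8] − [v_3,v_8] + [v_3,v_4],
  ∂[v_4,v_6,v_8] = [v_6,v_8] − [v_4,v_8] + [v_4,v_6].
The 15×3 boundary matrix has rank 3 and Smith normal form diag(1,1,1).

From H_k ≅ ker(∂_k) / im(∂_{k+1}) we obtain:

  H_0: rank C_0 − rank ∂_1 = 10 − 9 = 1, and the invariant factors of ∂_1 are all 1, so H_0 = Z.
  H_1: rank ker ∂_1 − rank ∂_2 = (15 − 9) − 3 = 3, and the invariant factors of ∂_2 are all 1, so H_1 = Z^3.
  H_2: rank ker ∂_2 − rank ∂_3 = (3 − 3) − 0 = 0, and there is no ∂_3, so H_2 = 0.

Hence the Betti numbers are b_0 = 1, b_1 = 3, b_2 = 0.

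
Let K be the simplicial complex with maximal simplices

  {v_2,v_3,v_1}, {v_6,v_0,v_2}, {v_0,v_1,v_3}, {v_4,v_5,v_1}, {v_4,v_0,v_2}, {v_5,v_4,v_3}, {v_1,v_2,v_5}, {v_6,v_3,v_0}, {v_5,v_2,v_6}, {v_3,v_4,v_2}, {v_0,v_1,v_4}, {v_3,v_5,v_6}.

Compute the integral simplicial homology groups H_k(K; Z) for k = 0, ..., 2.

Order the vertices as v_0 < v_1 < v_2 < v_3 < v_4 < v_5 < v_6. Listing each simplex with vertices in this order, K has dimension 2 with simplices:

  0-simplices (7): [v_0], [v_1], [v_2], [v_3], [v_4], [v_5], [v_6]
  1-simplices (18): (18 of them)
  2-simplices (12): (12 of them)

so the chain groups are C_0 ≅ Z^7, C_1 ≅ Z^18, C_2 ≅ Z^12.

The boundary map ∂_1: C_1 → C_0 is given by ∂[p,q] = [q] − [p].
This gives a 7×18 integer matrix of rank 6; reducing to Smith normal form yields diagonal entries (1,1,1,1,1,1).

The boundary map ∂_2: C_2 → C_1 acts by ∂[p,q,r] = [q,r] − [p,r] + [p,q]. For instance
  ∂[v_2,v_3,v_4] = [v_3,v_4] − [v_2,v_4] + [v_2,v_3],
  ∂[v_0,v_2,v_6] = [v_2,v_6] − [v_0,v_6] + [v_0,v_2].
This gives a 18×12 integer matrix of rank 12; reducing to Smith normal form yields diagonal entries (1,1,1,1,1,1,1,1,1,1,1,2).

From H_k ≅ ker(∂_k) / im(∂_{k+1}) we obtain:

  H_0: rank C_0 − rank ∂_1 = 7 − 6 = 1, and the invariant factors of ∂_1 are all 1, so H_0 = Z.
  H_1: rank ker ∂_1 − rank ∂_2 = (18 − 6) − 12 = 0, and ∂_2 has invariant factor 2 > 1, so H_1 = Z/2.
  H_2: rank ker ∂_2 − rank ∂_3 = (12 − 12) − 0 = 0, and there is no ∂_3, so H_2 = 0.

H_0 ≅ Z,  H_1 ≅ Z/2,  H_2 = 0.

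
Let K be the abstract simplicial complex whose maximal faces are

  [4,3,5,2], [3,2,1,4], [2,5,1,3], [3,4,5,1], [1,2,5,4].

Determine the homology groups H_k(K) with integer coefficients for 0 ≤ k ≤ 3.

We work with the vertex ordering 1 < 2 < 3 < 4 < 5. The simplices of K, each written with vertices in increasing order, are:

  0-simplices (5): [1], [2], [3], [4], [5]
  1-simplices (10): [1,2], [1,3], [1,4], [1,5], [2,3], [2,4], [2,5], [3,4], [3,5], [4,5]
  2-simplices (10): [1,2,3], [1,2,4], [1,2,5], [1,3,4], [1,3,5], [1,4,5], [2,3,4], [2,3,5], [2,4,5], [3,4,5]
  3-simplices (5): [1,2,3,4], [1,2,3,5], [1,2,4,5], [1,3,4,5], [2,3,4,5]

Hence C_0 ≅ Z^5, C_1 ≅ Z^10, C_2 ≅ Z^10, C_3 ≅ Z^5.

The boundary map ∂_1: C_1 → C_0 sends each edge [p,q] (with p < q) to q − p. For instance
  ∂[2,4] = [4] − [2].
As a 5×10 matrix over Z this has rank 4, with invariant factors (1,1,1,1).

Boundary ∂_2: C_2 → C_1 acts by ∂[p,q,r] = [q,r] − [p,r] + [p,q]. For instance
  ∂[1,2,3] = [2,3] − [1,3] + [1,2],
  ∂[2,3,4] = [3,4] − [2,4] + [2,3].
The 10×10 boundary matrix has rank 6 and Smith normal form diag(1,1,1,1,1,1).

Boundary ∂_3: C_3 → C_2 sends each 3-simplex σ to the alternating sum Σ_i (−1)^i (σ with its i-th vertex removed). For instance
  ∂[1,2,4,5] = [2,4,5] − [1,4,5] + [1,2,5] − [1,2,4],
  ∂[1,3,4,5] = [3,4,5] − [1,4,5] + [1,3,5] − [1,3,4].
As a 10×5 matrix over Z this has rank 4, with invariant factors (1,1,1,1).

Computing H_k = (kernel of ∂_k) / (image of ∂_{k+1}):

  H_0: rank C_0 − rank ∂_1 = 5 − 4 = 1, and the invariant factors of ∂_1 are all 1, so H_0 ≅ Z.
  H_1: rank ker ∂_1 − rank ∂_2 = (10 − 4) − 6 = 0, and the invariant factors of ∂_2 are all 1, so H_1 ≅ 0.
  H_2: rank ker ∂_2 − rank ∂_3 = (10 − 6) − 4 = 0, and the invariant factors of ∂_3 are all 1, so H_2 ≅ 0.
  H_3: rank ker ∂_3 − rank ∂_4 = (5 − 4) − 0 = 1, and there is no ∂_4, so H_3 ≅ Z.

As a check, the Euler characteristic is 5 − 10 + 10 − 5 = 0, which agrees with 1 − 0 + 0 − 1 = 0.
(K is a triangulation of the 3-sphere S^3.)

H_0 = Z,  H_1 = 0,  H_2 = 0,  H_3 = Z.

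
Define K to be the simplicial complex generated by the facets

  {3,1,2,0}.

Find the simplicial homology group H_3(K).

H_3 = 0.

Fix the vertex order 0 < 1 < 2 < 3 and write every simplex with vertices in increasing order. Then dim K = 3 and the simplices of K are:

  0-simplices (4): [0], [1], [2], [3]
  1-simplices (6): [0,1], [0,2], [0,3], [1,2], [1,3], [2,3]
  2-simplices (4): [0,1,2], [0,1,3], [0,2,3], [1,2,3]
  3-simplices (1): [0,1,2,3]

so the chain groups are C_0 ≅ Z^4, C_1 ≅ Z^6, C_2 ≅ Z^4, C_3 ≅ Z^1.

Boundary ∂_1: C_1 → C_0 maps an edge to its endpoints' difference, ∂[p,q] = q − p.
As a 4×6 matrix over Z this has rank 3, with invariant factors (1,1,1).

Boundary ∂_2: C_2 → C_1 acts by ∂[p,q,r] = [q,r] − [p,r] + [p,q]. For instance
  ∂[0,1,2] = [1,2] − [0,2] + [0,1],
  ∂[0,2,3] = [2,3] − [0,3] + [0,2].
As a 6×4 matrix over Z this has rank 3, with invariant factors (1,1,1).

Boundary ∂_3: C_3 → C_2 sends each 3-simplex σ to the alternating sum Σ_i (−1)^i (σ with its i-th vertex removed). For instance
  ∂[0,1,2,3] = [1,2,3] − [0,2,3] + [0,1,3] − [0,1,2].
The 4×1 boundary matrix has rank 1 and Smith normal form diag(1).

Computing H_k = (kernel of ∂_k) / (image of ∂_{k+1}):

  H_3: rank ker ∂_3 − rank ∂_4 = (1 − 1) − 0 = 0, and there is no ∂_4, so H_3 = 0.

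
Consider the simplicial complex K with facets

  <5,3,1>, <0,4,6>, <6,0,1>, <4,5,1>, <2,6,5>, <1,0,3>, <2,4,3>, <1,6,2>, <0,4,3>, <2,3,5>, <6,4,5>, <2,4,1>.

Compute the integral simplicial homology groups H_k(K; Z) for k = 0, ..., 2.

H_0 ≅ Z,  H_1 ≅ Z/2Z,  H_2 = 0.

We work with the vertex ordering 0 < 1 < 2 < 3 < 4 < 5 < 6. The simplices of K, each written with vertices in increasing order, are:

  0-simplices (7): [0], [1], [2], [3], [4], [5], [6]
  1-simplices (18): [0,1], [0,3], [0,4], [0,6], [1,2], [1,3], [1,4], [1,5], [1,6], [2,3], [2,4], [2,5], [2,6], [3,4], [3,5], [4,5], [4,6], [5,6]
  2-simplices (12): [0,1,3], [0,1,6], [0,3,4], [0,4,6], [1,2,4], [1,2,6], [1,3,5], [1,4,5], [2,3,4], [2,3,5], [2,5,6], [4,5,6]

so the chain groups are C_0 ≅ Z^7, C_1 ≅ Z^18, C_2 ≅ Z^12.

∂_1: C_1 → C_0 is given by ∂[p,q] = [q] − [p]. For instance
  ∂[0,6] = [6] − [0].
As a 7×18 matrix over Z this has rank 6, with invariant factors (1,1,1,1,1,1).

The boundary map ∂_2: C_2 → C_1 sends each 2-simplex [p,q,r] to [q,r] − [p,r] + [p,q]. For instance
  ∂[2,3,4] = [3,4] − [2,4] + [2,3],
  ∂[1,3,5] = [3,5] − [1,5] + [1,3].
This gives a 18×12 integer matrix of rank 12; reducing to Smith normal form yields diagonal entries (1,1,1,1,1,1,1,1,1,1,1,2).

Reading off H_k = ker ∂_k / im ∂_{k+1}:

  H_0: rank C_0 − rank ∂_1 = 7 − 6 = 1, and the invariant factors of ∂_1 are all 1, so H_0 ≅ Z.
  H_1: rank ker ∂_1 − rank ∂_2 = (18 − 6) − 12 = 0, and ∂_2 has invariant factor 2 > 1, so H_1 ≅ Z/2Z.
  H_2: rank ker ∂_2 − rank ∂_3 = (12 − 12) − 0 = 0, and there is no ∂_3, so H_2 ≅ 0.

As a check, the Euler characteristic is 7 − 18 + 12 = 1, which agrees with 1 − 0 + 0 = 1.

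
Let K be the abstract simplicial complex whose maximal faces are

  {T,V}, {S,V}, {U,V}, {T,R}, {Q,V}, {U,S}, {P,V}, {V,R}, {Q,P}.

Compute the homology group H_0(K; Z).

We work with the vertex ordering P < Q < R < S < T < U < V. The simplices of K, each written with vertices in increasing order, are:

  0-simplices (7): P, Q, R, S, T, U, V
  1-simplices (9): PQ, PV, QV, RT, RV, SU, SV, TV, UV

giving chain groups C_0 ≅ Z^7, C_1 ≅ Z^9.

Boundary ∂_1: C_1 → C_0 sends each edge [p,q] (with p < q) to q − p. For instance
  ∂SU = U − S.
As a 7×9 matrix over Z this has rank 6, with invariant factors (1,1,1,1,1,1).

Reading off H_k = ker ∂_k / im ∂_{k+1}:

  H_0: rank C_0 − rank ∂_1 = 7 − 6 = 1, and the invariant factors of ∂_1 are all 1, so H_0 = Z.

H_0 = Z.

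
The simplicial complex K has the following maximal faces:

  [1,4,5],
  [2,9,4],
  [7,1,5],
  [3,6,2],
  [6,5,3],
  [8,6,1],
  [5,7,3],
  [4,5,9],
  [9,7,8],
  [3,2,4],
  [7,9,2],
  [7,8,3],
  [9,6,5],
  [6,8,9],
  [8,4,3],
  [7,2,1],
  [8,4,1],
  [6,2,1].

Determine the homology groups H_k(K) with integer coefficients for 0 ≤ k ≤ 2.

K has 9 vertices, 27 edges, 18 triangles.
rank ∂_0 = 0, rank ∂_1 = 8 ⇒ b_0 = 9 − 0 − 8 = 1; all invariant factors of ∂_1 are 1 so no torsion. So H_0 = Z.
rank ∂_1 = 8, rank ∂_2 = 17 ⇒ b_1 = 27 − 8 − 17 = 2; all invariant factors of ∂_2 are 1 so no torsion. So H_1 = Z^2.
rank ∂_2 = 17, rank ∂_3 = 0 ⇒ b_2 = 18 − 17 − 0 = 1. So H_2 = Z.

H_0 ≅ Z,  H_1 ≅ Z^2,  H_2 ≅ Z.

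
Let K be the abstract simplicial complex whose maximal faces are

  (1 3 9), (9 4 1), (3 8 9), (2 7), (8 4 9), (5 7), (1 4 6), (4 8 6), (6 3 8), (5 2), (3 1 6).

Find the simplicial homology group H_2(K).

H_2 = Z.

We work with the vertex ordering 1 < 2 < 3 < 4 < 5 < 6 < 7 < 8 < 9. The simplices of K, each written with vertices in increasing order, are:

  0-simplices (9): [1], [2], [3], [4], [5], [6], [7], [8], [9]
  1-simplices (15): [1,3], [1,4], [1,6], [1,9], [2,5], [2,7], [3,6], [3,8], [3,9], [4,6], [4,8], [4,9], [5,7], [6,8], [8,9]
  2-simplices (8): [1,3,6], [1,3,9], [1,4,6], [1,4,9], [3,6,8], [3,8,9], [4,6,8], [4,8,9]

Hence C_0 ≅ Z^9, C_1 ≅ Z^15, C_2 ≅ Z^8.

∂_1: C_1 → C_0 sends each edge [p,q] (with p < q) to q − p. For instance
  ∂[4,9] = [9] − [4].
The resulting 9×15 matrix has rank 7, and its Smith normal form has invariant factors (1,1,1,1,1,1,1).

The boundary map ∂_2: C_2 → C_1 maps a triangle to the signed sum of its edges. For instance
  ∂[1,4,9] = [4,9] − [1,9] + [1,4],
  ∂[3,8,9] = [8,9] − [3,9] + [3,8].
The resulting 15×8 matrix has rank 7, and its Smith normal form has invariant factors (1,1,1,1,1,1,1).

Computing H_k = (kernel of ∂_k) / (image of ∂_{k+1}):

  H_2: rank ker ∂_2 − rank ∂_3 = (8 − 7) − 0 = 1, and there is no ∂_3, so H_2 ≅ Z.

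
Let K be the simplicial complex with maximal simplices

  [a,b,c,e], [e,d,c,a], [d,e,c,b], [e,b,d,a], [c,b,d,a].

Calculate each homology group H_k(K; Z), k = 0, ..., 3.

H_0 = Z,  H_1 = 0,  H_2 = 0,  H_3 = Z.

Fix the vertex order a < b < c < d < e and write every simplex with vertices in increasing order. Then dim K = 3 and the simplices of K are:

  0-simplices (5): a, b, c, d, e
  1-simplices (10): ab, ac, ad, ae, bc, bd, be, cd, ce, de
  2-simplices (10): abc, abd, abe, acd, ace, ade, bcd, bce, bde, cde
  3-simplices (5): abcd, abce, abde, acde, bcde

giving chain groups C_0 ≅ Z^5, C_1 ≅ Z^10, C_2 ≅ Z^10, C_3 ≅ Z^5.

∂_1: C_1 → C_0 maps an edge to its endpoints' difference, ∂[p,q] = q − p. For instance
  ∂cd = d − c.
The resulting 5×10 matrix has rank 4, and its Smith normal form has invariant factors (1,1,1,1).

Boundary ∂_2: C_2 → C_1 acts by ∂[p,q,r] = [q,r] − [p,r] + [p,q]. For instance
  ∂ace = ce − ae + ac,
  ∂ade = de − ae + ad.
As a 10×10 matrix over Z this has rank 6, with invariant factors (1,1,1,1,1,1).

Boundary ∂_3: C_3 → C_2 sends each 3-simplex σ to the alternating sum Σ_i (−1)^i (σ with its i-th vertex removed). For instance
  ∂bcde = cde − bde + bce − bcd,
  ∂abde = bde − ade + abe − abd.
The resulting 10×5 matrix has rank 4, and its Smith normal form has invariant factors (1,1,1,1).

Reading off H_k = ker ∂_k / im ∂_{k+1}:

  H_0: rank C_0 − rank ∂_1 = 5 − 4 = 1, and the invariant factors of ∂_1 are all 1, so H_0 = Z.
  H_1: rank ker ∂_1 − rank ∂_2 = (10 − 4) − 6 = 0, and the invariant factors of ∂_2 are all 1, so H_1 = 0.
  H_2: rank ker ∂_2 − rank ∂_3 = (10 − 6) − 4 = 0, and the invariant factors of ∂_3 are all 1, so H_2 = 0.
  H_3: rank ker ∂_3 − rank ∂_4 = (5 − 4) − 0 = 1, and there is no ∂_4, so H_3 = Z.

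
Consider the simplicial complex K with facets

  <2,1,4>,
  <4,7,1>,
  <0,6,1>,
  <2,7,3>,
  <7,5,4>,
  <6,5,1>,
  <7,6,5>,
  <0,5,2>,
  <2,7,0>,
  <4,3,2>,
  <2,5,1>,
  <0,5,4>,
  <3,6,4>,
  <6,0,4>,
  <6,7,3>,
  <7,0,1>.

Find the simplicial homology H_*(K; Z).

Order the vertices as 0 < 1 < 2 < 3 < 4 < 5 < 6 < 7. Listing each simplex with vertices in this order, K has dimension 2 with simplices:

  0-simplices (8): [0], [1], [2], [3], [4], [5], [6], [7]
  1-simplices (24): (24 of them)
  2-simplices (16): [0,1,6], [0,1,7], [0,2,5], [0,2,7], [0,4,5], [0,4,6], [1,2,4], [1,2,5], [1,4,7], [1,5,6], [2,3,4], [2,3,7], [3,4,6], [3,6,7], [4,5,7], [5,6,7]

so the chain groups are C_0 ≅ Z^8, C_1 ≅ Z^24, C_2 ≅ Z^16.

∂_1: C_1 → C_0 sends each edge [p,q] (with p < q) to q − p. For instance
  ∂[5,7] = [7] − [5].
This gives a 8×24 integer matrix of rank 7; reducing to Smith normal form yields diagonal entries (1,1,1,1,1,1,1).

∂_2: C_2 → C_1 maps a triangle to the signed sum of its edges. For instance
  ∂[1,5,6] = [5,6] − [1,6] + [1,5],
  ∂[5,6,7] = [6,7] − [5,7] + [5,6].
The resulting 24×16 matrix has rank 15, and its Smith normal form has invariant factors (1,1,1,1,1,1,1,1,1,1,1,1,1,1,1).

Now H_k = ker ∂_k / im ∂_{k+1}, so:

  H_0: rank C_0 − rank ∂_1 = 8 − 7 = 1, and the invariant factors of ∂_1 are all 1, so H_0 = Z.
  H_1: rank ker ∂_1 − rank ∂_2 = (24 − 7) − 15 = 2, and the invariant factors of ∂_2 are all 1, so H_1 = Z^2.
  H_2: rank ker ∂_2 − rank ∂_3 = (16 − 15) − 0 = 1, and there is no ∂_3, so H_2 = Z.

H_0 = Z,  H_1 = Z^2,  H_2 = Z.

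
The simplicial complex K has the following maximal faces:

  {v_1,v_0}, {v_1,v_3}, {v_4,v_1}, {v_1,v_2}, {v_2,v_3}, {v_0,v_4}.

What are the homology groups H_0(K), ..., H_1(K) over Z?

Take the total order v_0 < v_1 < v_2 < v_3 < v_4 on the vertex set. Then K (dimension 1) consists of the simplices:

  0-simplices (5): [v_0], [v_1], [v_2], [v_3], [v_4]
  1-simplices (6): [v_0,v_1], [v_0,v_4], [v_1,v_2], [v_1,v_3], [v_1,v_4], [v_2,v_3]

so the chain groups are C_0 ≅ Z^5, C_1 ≅ Z^6.

Boundary ∂_1: C_1 → C_0 is given by ∂[p,q] = [q] − [p]. For instance
  ∂[v_1,v_4] = [v_4] − [v_1].
As a 5×6 matrix over Z this has rank 4, with invariant factors (1,1,1,1).

Computing H_k = (kernel of ∂_k) / (image of ∂_{k+1}):

  H_0: rank C_0 − rank ∂_1 = 5 − 4 = 1, and the invariant factors of ∂_1 are all 1, so H_0 = Z.
  H_1: rank ker ∂_1 − rank ∂_2 = (6 − 4) − 0 = 2, and there is no ∂_2, so H_1 = Z^2.

H_0 = Z,  H_1 = Z^2.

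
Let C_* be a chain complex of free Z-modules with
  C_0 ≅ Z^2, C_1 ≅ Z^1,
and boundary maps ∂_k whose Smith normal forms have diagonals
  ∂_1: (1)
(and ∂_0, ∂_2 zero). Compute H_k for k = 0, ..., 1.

H_0: b_0 = 2 − 0 − 1 = 1; torsion from ∂_1 factors > 1: none. So H_0 ≅ Z.
H_1: b_1 = 1 − 1 − 0 = 0; torsion from ∂_2 factors > 1: none. So H_1 ≅ 0.

H_0 ≅ Z,  H_1 = 0.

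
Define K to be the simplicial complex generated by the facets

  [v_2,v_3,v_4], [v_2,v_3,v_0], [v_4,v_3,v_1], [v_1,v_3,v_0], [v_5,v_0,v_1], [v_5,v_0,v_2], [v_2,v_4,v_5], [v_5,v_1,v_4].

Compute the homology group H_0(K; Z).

Fix the vertex order v_0 < v_1 < v_2 < v_3 < v_4 < v_5 and write every simplex with vertices in increasing order. Then dim K = 2 and the simplices of K are:

  0-simplices (6): [v_0], [v_1], [v_2], [v_3], [v_4], [v_5]
  1-simplices (12): [v_0,v_1], [v_0,v_2], [v_0,v_3], [v_0,v_5], [v_1,v_3], [v_1,v_4], [v_1,v_5], [v_2,v_3], [v_2,v_4], [v_2,v_5], [v_3,v_4], [v_4,v_5]
  2-simplices (8): [v_0,v_1,v_3], [v_0,v_1,v_5], [v_0,v_2,v_3], [v_0,v_2,v_5], [v_1,v_3,v_4], [v_1,v_4,v_5], [v_2,v_3,v_4], [v_2,v_4,v_5]

giving chain groups C_0 ≅ Z^6, C_1 ≅ Z^12, C_2 ≅ Z^8.

The boundary map ∂_1: C_1 → C_0 is given by ∂[p,q] = [q] − [p].
This gives a 6×12 integer matrix of rank 5; reducing to Smith normal form yields diagonal entries (1,1,1,1,1).

The boundary map ∂_2: C_2 → C_1 sends each 2-simplex [p,q,r] to [q,r] − [p,r] + [p,q]. For instance
  ∂[v_2,v_3,v_4] = [v_3,v_4] − [v_2,v_4] + [v_2,v_3],
  ∂[v_2,v_4,v_5] = [v_4,v_5] − [v_2,v_5] + [v_2,v_4].
This gives a 12×8 integer matrix of rank 7; reducing to Smith normal form yields diagonal entries (1,1,1,1,1,1,1).

Now H_k = ker ∂_k / im ∂_{k+1}, so:

  H_0: rank C_0 − rank ∂_1 = 6 − 5 = 1, and the invariant factors of ∂_1 are all 1, so H_0 = Z.

(K is a triangulation of the 2-sphere S^2.)

H_0 = Z.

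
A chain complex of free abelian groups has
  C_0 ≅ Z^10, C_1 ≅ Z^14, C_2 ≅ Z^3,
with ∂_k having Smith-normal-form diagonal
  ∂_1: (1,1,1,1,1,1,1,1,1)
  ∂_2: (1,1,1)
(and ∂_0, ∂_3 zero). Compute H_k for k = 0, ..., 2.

H_0 = Z,  H_1 = Z^2,  H_2 = 0.

H_0: b_0 = 10 − 0 − 9 = 1; torsion from ∂_1 factors > 1: none. So H_0 = Z.
H_1: b_1 = 14 − 9 − 3 = 2; torsion from ∂_2 factors > 1: none. So H_1 = Z^2.
H_2: b_2 = 3 − 3 − 0 = 0; torsion from ∂_3 factors > 1: none. So H_2 = 0.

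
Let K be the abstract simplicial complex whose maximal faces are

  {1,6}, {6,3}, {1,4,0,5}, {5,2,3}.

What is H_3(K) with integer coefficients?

H_3 = 0.

Fix the vertex order 0 < 1 < 2 < 3 < 4 < 5 < 6 and write every simplex with vertices in increasing order. Then dim K = 3 and the simplices of K are:

  0-simplices (7): [0], [1], [2], [3], [4], [5], [6]
  1-simplices (11): [0,1], [0,4], [0,5], [1,4], [1,5], [1,6], [2,3], [2,5], [3,5], [3,6], [4,5]
  2-simplices (5): [0,1,4], [0,1,5], [0,4,5], [1,4,5], [2,3,5]
  3-simplices (1): [0,1,4,5]

so the chain groups are C_0 ≅ Z^7, C_1 ≅ Z^11, C_2 ≅ Z^5, C_3 ≅ Z^1.

Boundary ∂_1: C_1 → C_0 maps an edge to its endpoints' difference, ∂[p,q] = q − p. For instance
  ∂[1,6] = [6] − [1].
The resulting 7×11 matrix has rank 6, and its Smith normal form has invariant factors (1,1,1,1,1,1).

Boundary ∂_2: C_2 → C_1 sends each 2-simplex [p,q,r] to [q,r] − [p,r] + [p,q]. For instance
  ∂[1,4,5] = [4,5] − [1,5] + [1,4],
  ∂[0,1,5] = [1,5] − [0,5] + [0,1].
The resulting 11×5 matrix has rank 4, and its Smith normal form has invariant factors (1,1,1,1).

The boundary map ∂_3: C_3 → C_2 sends each 3-simplex σ to the alternating sum Σ_i (−1)^i (σ with its i-th vertex removed). For instance
  ∂[0,1,4,5] = [1,4,5] − [0,4,5] + [0,1,5] − [0,1,4].
The 5×1 boundary matrix has rank 1 and Smith normal form diag(1).

From H_k ≅ ker(∂_k) / im(∂_{k+1}) we obtain:

  H_3: rank ker ∂_3 − rank ∂_4 = (1 − 1) − 0 = 0, and there is no ∂_4, so H_3 = 0.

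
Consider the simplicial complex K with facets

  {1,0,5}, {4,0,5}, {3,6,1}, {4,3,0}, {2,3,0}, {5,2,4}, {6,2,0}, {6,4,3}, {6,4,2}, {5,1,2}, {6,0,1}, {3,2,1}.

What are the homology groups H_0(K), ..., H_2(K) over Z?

We work with the vertex ordering 0 < 1 < 2 < 3 < 4 < 5 < 6. The simplices of K, each written with vertices in increasing order, are:

  0-simplices (7): [0], [1], [2], [3], [4], [5], [6]
  1-simplices (18): [0,1], [0,2], [0,3], [0,4], [0,5], [0,6], [1,2], [1,3], [1,5], [1,6], [2,3], [2,4], [2,5], [2,6], [3,4], [3,6], [4,5], [4,6]
  2-simplices (12): [0,1,5], [0,1,6], [0,2,3], [0,2,6], [0,3,4], [0,4,5], [1,2,3], [1,2,5], [1,3,6], [2,4,5], [2,4,6], [3,4,6]

so the chain groups are C_0 ≅ Z^7, C_1 ≅ Z^18, C_2 ≅ Z^12.

Boundary ∂_1: C_1 → C_0 is given by ∂[p,q] = [q] − [p]. For instance
  ∂[1,6] = [6] − [1].
The resulting 7×18 matrix has rank 6, and its Smith normal form has invariant factors (1,1,1,1,1,1).

The boundary map ∂_2: C_2 → C_1 sends each 2-simplex [p,q,r] to [q,r] − [p,r] + [p,q]. For instance
  ∂[1,2,5] = [2,5] − [1,5] + [1,2],
  ∂[2,4,5] = [4,5] − [2,5] + [2,4].
As a 18×12 matrix over Z this has rank 12, with invariant factors (1,1,1,1,1,1,1,1,1,1,1,2).

Now H_k = ker ∂_k / im ∂_{k+1}, so:

  H_0: rank C_0 − rank ∂_1 = 7 − 6 = 1, and the invariant factors of ∂_1 are all 1, so H_0 ≅ Z.
  H_1: rank ker ∂_1 − rank ∂_2 = (18 − 6) − 12 = 0, and ∂_2 has invariant factor 2 > 1, so H_1 ≅ Z/2.
  H_2: rank ker ∂_2 − rank ∂_3 = (12 − 12) − 0 = 0, and there is no ∂_3, so H_2 ≅ 0.

(K is a triangulation of the real projective plane RP^2.)

H_0 ≅ Z,  H_1 ≅ Z/2,  H_2 = 0.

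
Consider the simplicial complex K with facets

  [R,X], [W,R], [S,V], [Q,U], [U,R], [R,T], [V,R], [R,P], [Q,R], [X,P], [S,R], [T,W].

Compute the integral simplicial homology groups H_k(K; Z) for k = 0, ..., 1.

H_0 = Z,  H_1 = Z^4.

Order the vertices as P < Q < R < S < T < U < V < W < X. Listing each simplex with vertices in this order, K has dimension 1 with simplices:

  0-simplices (9): P, Q, R, S, T, U, V, W, X
  1-simplices (12): PR, PX, QR, QU, RS, RT, RU, RV, RW, RX, SV, TW

giving chain groups C_0 ≅ Z^9, C_1 ≅ Z^12.

∂_1: C_1 → C_0 maps an edge to its endpoints' difference, ∂[p,q] = q − p. For instance
  ∂TW = W − T.
This gives a 9×12 integer matrix of rank 8; reducing to Smith normal form yields diagonal entries (1,1,1,1,1,1,1,1).

Computing H_k = (kernel of ∂_k) / (image of ∂_{k+1}):

  H_0: rank C_0 − rank ∂_1 = 9 − 8 = 1, and the invariant factors of ∂_1 are all 1, so H_0 = Z.
  H_1: rank ker ∂_1 − rank ∂_2 = (12 − 8) − 0 = 4, and there is no ∂_2, so H_1 = Z^4.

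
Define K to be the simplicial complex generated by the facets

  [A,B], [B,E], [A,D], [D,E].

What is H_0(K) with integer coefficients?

Take the total order A < B < D < E on the vertex set. Then K (dimension 1) consists of the simplices:

  0-simplices (4): A, B, D, E
  1-simplices (4): AB, AD, BE, DE

so the chain groups are C_0 ≅ Z^4, C_1 ≅ Z^4.

The boundary map ∂_1: C_1 → C_0 sends each edge [p,q] (with p < q) to q − p.
This gives a 4×4 integer matrix of rank 3; reducing to Smith normal form yields diagonal entries (1,1,1).

Computing H_k = (kernel of ∂_k) / (image of ∂_{k+1}):

  H_0: rank C_0 − rank ∂_1 = 4 − 3 = 1, and the invariant factors of ∂_1 are all 1, so H_0 = Z.

H_0 ≅ Z.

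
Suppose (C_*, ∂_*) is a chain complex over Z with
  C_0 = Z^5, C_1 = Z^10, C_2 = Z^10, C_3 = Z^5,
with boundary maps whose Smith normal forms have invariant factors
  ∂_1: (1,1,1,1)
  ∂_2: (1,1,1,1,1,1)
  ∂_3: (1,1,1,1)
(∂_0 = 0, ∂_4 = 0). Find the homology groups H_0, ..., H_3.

H_0: b_0 = 5 − 0 − 4 = 1; torsion from ∂_1 factors > 1: none. So H_0 ≅ Z.
H_1: b_1 = 10 − 4 − 6 = 0; torsion from ∂_2 factors > 1: none. So H_1 ≅ 0.
H_2: b_2 = 10 − 6 − 4 = 0; torsion from ∂_3 factors > 1: none. So H_2 ≅ 0.
H_3: b_3 = 5 − 4 − 0 = 1; torsion from ∂_4 factors > 1: none. So H_3 ≅ Z.

H_0 ≅ Z,  H_1 = 0,  H_2 = 0,  H_3 ≅ Z.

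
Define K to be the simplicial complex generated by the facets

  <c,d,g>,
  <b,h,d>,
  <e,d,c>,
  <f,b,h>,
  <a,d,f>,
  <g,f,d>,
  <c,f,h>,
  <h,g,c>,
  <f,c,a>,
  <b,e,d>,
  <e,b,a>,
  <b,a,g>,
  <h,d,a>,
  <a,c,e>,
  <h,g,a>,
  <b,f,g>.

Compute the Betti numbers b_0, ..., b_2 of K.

b_0 = 1, b_1 = 2, b_2 = 1.

K has 8 vertices, 24 edges, 16 triangles.
rank ∂_0 = 0, rank ∂_1 = 7 ⇒ b_0 = 8 − 0 − 7 = 1; all invariant factors of ∂_1 are 1 so no torsion. So H_0 ≅ Z.
rank ∂_1 = 7, rank ∂_2 = 15 ⇒ b_1 = 24 − 7 − 15 = 2; all invariant factors of ∂_2 are 1 so no torsion. So H_1 ≅ Z^2.
rank ∂_2 = 15, rank ∂_3 = 0 ⇒ b_2 = 16 − 15 − 0 = 1. So H_2 ≅ Z.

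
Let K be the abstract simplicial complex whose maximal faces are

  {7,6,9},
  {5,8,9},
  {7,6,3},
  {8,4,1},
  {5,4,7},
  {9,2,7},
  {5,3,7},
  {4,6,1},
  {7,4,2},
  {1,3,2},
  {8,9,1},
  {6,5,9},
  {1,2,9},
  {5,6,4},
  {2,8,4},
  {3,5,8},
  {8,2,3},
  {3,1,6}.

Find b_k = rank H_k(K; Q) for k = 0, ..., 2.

Take the total order 1 < 2 < 3 < 4 < 5 < 6 < 7 < 8 < 9 on the vertex set. Then K (dimension 2) consists of the simplices:

  0-simplices (9): [1], [2], [3], [4], [5], [6], [7], [8], [9]
  1-simplices (27): (27 of them)
  2-simplices (18): [1,2,3], [1,2,9], [1,3,6], [1,4,6], [1,4,8], [1,8,9], [2,3,8], [2,4,7], [2,4,8], [2,7,9], [3,5,7], [3,5,8], [3,6,7], [4,5,6], [4,5,7], [5,6,9], [5,8,9], [6,7,9]

so the chain groups are C_0 ≅ Z^9, C_1 ≅ Z^27, C_2 ≅ Z^18.

Boundary ∂_1: C_1 → C_0 sends each edge [p,q] (with p < q) to q − p.
As a 9×27 matrix over Z this has rank 8, with invariant factors (1,1,1,1,1,1,1,1).

The boundary map ∂_2: C_2 → C_1 sends each 2-simplex [p,q,r] to [q,r] − [p,r] + [p,q]. For instance
  ∂[5,6,9] = [6,9] − [5,9] + [5,6],
  ∂[1,8,9] = [8,9] − [1,9] + [1,8].
The resulting 27×18 matrix has rank 18, and its Smith normal form has invariant factors (1,1,1,1,1,1,1,1,1,1,1,1,1,1,1,1,1,2).

Reading off H_k = ker ∂_k / im ∂_{k+1}:

  H_0: rank C_0 − rank ∂_1 = 9 − 8 = 1, and the invariant factors of ∂_1 are all 1, so H_0 ≅ Z.
  H_1: rank ker ∂_1 − rank ∂_2 = (27 − 8) − 18 = 1, and ∂_2 has invariant factor 2 > 1, so H_1 ≅ Z ⊕ Z/2.
  H_2: rank ker ∂_2 − rank ∂_3 = (18 − 18) − 0 = 0, and there is no ∂_3, so H_2 ≅ 0.

Hence the Betti numbers are b_0 = 1, b_1 = 1, b_2 = 0.

b_0 = 1, b_1 = 1, b_2 = 0.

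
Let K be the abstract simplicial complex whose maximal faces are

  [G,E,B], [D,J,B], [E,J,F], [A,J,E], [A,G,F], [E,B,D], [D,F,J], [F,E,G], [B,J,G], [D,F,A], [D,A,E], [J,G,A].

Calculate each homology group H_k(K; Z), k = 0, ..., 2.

We work with the vertex ordering A < B < D < E < F < G < J. The simplices of K, each written with vertices in increasing order, are:

  0-simplices (7): A, B, D, E, F, G, J
  1-simplices (18): AD, AE, AF, AG, AJ, BD, BE, BG, BJ, DE, DF, DJ, EF, EG, EJ, FG, FJ, GJ
  2-simplices (12): ADE, ADF, AEJ, AFG, AGJ, BDE, BDJ, BEG, BGJ, DFJ, EFG, EFJ

Hence C_0 ≅ Z^7, C_1 ≅ Z^18, C_2 ≅ Z^12.

∂_1: C_1 → C_0 sends each edge [p,q] (with p < q) to q − p.
The resulting 7×18 matrix has rank 6, and its Smith normal form has invariant factors (1,1,1,1,1,1).

The boundary map ∂_2: C_2 → C_1 sends each 2-simplex [p,q,r] to [q,r] − [p,r] + [p,q]. For instance
  ∂ADE = DE − AE + AD,
  ∂EFJ = FJ − EJ + EF.
The resulting 18×12 matrix has rank 12, and its Smith normal form has invariant factors (1,1,1,1,1,1,1,1,1,1,1,2).

Reading off H_k = ker ∂_k / im ∂_{k+1}:

  H_0: rank C_0 − rank ∂_1 = 7 − 6 = 1, and the invariant factors of ∂_1 are all 1, so H_0 ≅ Z.
  H_1: rank ker ∂_1 − rank ∂_2 = (18 − 6) − 12 = 0, and ∂_2 has invariant factor 2 > 1, so H_1 ≅ Z_2.
  H_2: rank ker ∂_2 − rank ∂_3 = (12 − 12) − 0 = 0, and there is no ∂_3, so H_2 ≅ 0.

H_0 = Z,  H_1 = Z_2,  H_2 = 0.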